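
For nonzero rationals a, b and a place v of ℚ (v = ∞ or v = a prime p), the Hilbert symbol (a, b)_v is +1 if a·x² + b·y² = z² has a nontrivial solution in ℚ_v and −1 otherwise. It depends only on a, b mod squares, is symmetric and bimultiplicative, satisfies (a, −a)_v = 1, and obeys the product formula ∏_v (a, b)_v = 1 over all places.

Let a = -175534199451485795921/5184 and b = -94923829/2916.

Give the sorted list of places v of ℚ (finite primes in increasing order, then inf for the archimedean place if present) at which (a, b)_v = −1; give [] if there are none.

[2, 13, 19, inf]

Mod squares: a ≡ -161, b ≡ -1937221. Check v ∈ {∞, 2, 3, 7, 11, 13, 19, 23, 31}.
v=31: a=31^2·(≡1), b=31^1·(≡14) mod 31; (1|31)=+1, (14|31)=+1; (−1)^{2·1·15}·(+1)^1·(+1)^2 = +1.
v=7: a=7^5·(≡6), b=7^2·(≡2) mod 7; (6|7)=-1, (2|7)=+1; (−1)^{5·2·3}·(-1)^2·(+1)^5 = +1.
v=∞: -161 < 0 and -1937221 < 0  ⇒  (a,b)_∞ = -1.
v=19: a=19^2·(≡8), b=19^1·(≡15) mod 19; (8|19)=-1, (15|19)=-1; (−1)^{2·1·9}·(-1)^1·(-1)^2 = -1.
v=2: v_2(a)=-6, v_2(b)=-2; units ≡ 7, 3 (mod 8); ε·ε+αω+βω = 1·1+-6·1+-2·0 ≡ 1  ⇒  (a,b)_2 = -1.
v=11: a=11^4·(≡4), b=11^1·(≡6) mod 11; (4|11)=+1, (6|11)=-1; (−1)^{4·1·5}·(+1)^1·(-1)^4 = +1.
v=23: a=23^3·(≡4), b=23^1·(≡19) mod 23; (4|23)=+1, (19|23)=-1; (−1)^{3·1·11}·(+1)^1·(-1)^3 = +1.
v=3: a=3^-4·(≡1), b=3^-6·(≡2) mod 3; (1|3)=+1, (2|3)=-1; (−1)^{-4·-6·1}·(+1)^-6·(-1)^-4 = +1.
v=13: a=13^2·(≡6), b=13^1·(≡5) mod 13; (6|13)=-1, (5|13)=-1; (−1)^{2·1·6}·(-1)^1·(-1)^2 = -1.
Ram(-161, -1937221) = {2, 13, 19, ∞}; no ℚ_2-point on the conic.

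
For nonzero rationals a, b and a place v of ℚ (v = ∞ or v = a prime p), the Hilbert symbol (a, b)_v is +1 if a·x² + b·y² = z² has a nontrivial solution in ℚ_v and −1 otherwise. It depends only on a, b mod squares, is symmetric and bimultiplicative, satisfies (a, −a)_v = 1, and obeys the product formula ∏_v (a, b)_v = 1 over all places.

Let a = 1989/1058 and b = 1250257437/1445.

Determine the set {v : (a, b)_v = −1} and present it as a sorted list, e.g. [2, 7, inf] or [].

(a, b) ≡ (442, 1265) mod (ℚ^×)²; places V = {2, 3, 5, 11, 13, 17, 19, 23, ∞}.
(a,b)_5: α=0, u≡3; β=-1, v≡3 (mod 5); (3|5)=-1, (3|5)=-1; sign (−1)^0·-1^-1·-1^0 = -1.
(a,b)_23: α=-2, u≡17; β=1, v≡8 (mod 23); (17|23)=-1, (8|23)=+1; sign (−1)^0·-1^1·+1^-2 = -1.
(a,b)_17: α=1, u≡8; β=-2, v≡14 (mod 17); (8|17)=+1, (14|17)=-1; sign (−1)^0·+1^-2·-1^1 = -1.
(a,b)_∞: sgn(442)=+, sgn(1265)=+, so +1.
(a,b)_2: α=-1, β=0; u≡5, v≡1 (mod 8); ε(u)ε(v)=0·0, αω(v)=-1·0, βω(u)=0·1; sum ≡ 0  ⇒  +1.
(a,b)_3: α=2, u≡1; β=4, v≡2 (mod 3); (1|3)=+1, (2|3)=-1; sign (−1)^0·+1^4·-1^2 = +1.
(a,b)_13: α=1, u≡2; β=2, v≡12 (mod 13); (2|13)=-1, (12|13)=+1; sign (−1)^0·-1^2·+1^1 = +1.
(a,b)_19: α=0, u≡1; β=2, v≡16 (mod 19); (1|19)=+1, (16|19)=+1; sign (−1)^0·+1^2·+1^0 = +1.
(a,b)_11: α=0, u≡10; β=1, v≡3 (mod 11); (10|11)=-1, (3|11)=+1; sign (−1)^0·-1^1·+1^0 = -1.
|Ram(442, 1265)| = 4, even; anisotropic at {5, 11, 17, 23}.

[5, 11, 17, 23]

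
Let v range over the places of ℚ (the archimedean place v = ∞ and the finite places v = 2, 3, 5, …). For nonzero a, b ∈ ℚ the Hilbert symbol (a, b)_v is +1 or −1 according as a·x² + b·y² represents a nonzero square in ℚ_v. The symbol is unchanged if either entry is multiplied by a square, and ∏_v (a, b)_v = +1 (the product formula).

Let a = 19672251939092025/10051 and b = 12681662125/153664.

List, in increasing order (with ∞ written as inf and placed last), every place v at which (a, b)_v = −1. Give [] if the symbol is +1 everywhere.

[13, 17, 31, 47]

(a, b) ≡ (226363891, 4192285) mod (ℚ^×)²; places V = {2, 3, 5, 7, 11, 13, 17, 19, 23, 31, 37, 43, 47, ∞}.
(a,b)_7: α=2, u≡3; β=-4, v≡6 (mod 7); (3|7)=-1, (6|7)=-1; sign (−1)^0·-1^-4·-1^2 = +1.
(a,b)_2: α=0, β=-6; u≡3, v≡5 (mod 8); ε(u)ε(v)=1·0, αω(v)=0·1, βω(u)=-6·1; sum ≡ 0  ⇒  +1.
(a,b)_19: α=-1, u≡10; β=0, v≡4 (mod 19); (10|19)=-1, (4|19)=+1; sign (−1)^0·-1^0·+1^-1 = +1.
(a,b)_11: α=0, u≡8; β=2, v≡1 (mod 11); (8|11)=-1, (1|11)=+1; sign (−1)^0·-1^2·+1^0 = +1.
(a,b)_∞: sgn(226363891)=+, sgn(4192285)=+, so +1.
(a,b)_5: α=2, u≡1; β=3, v≡3 (mod 5); (1|5)=+1, (3|5)=-1; sign (−1)^0·+1^3·-1^2 = +1.
(a,b)_23: α=-2, u≡10; β=0, v≡3 (mod 23); (10|23)=-1, (3|23)=+1; sign (−1)^0·-1^0·+1^-2 = +1.
(a,b)_13: α=1, u≡3; β=0, v≡7 (mod 13); (3|13)=+1, (7|13)=-1; sign (−1)^0·+1^0·-1^1 = -1.
(a,b)_47: α=1, u≡19; β=0, v≡30 (mod 47); (19|47)=-1, (30|47)=-1; sign (−1)^0·-1^0·-1^1 = -1.
(a,b)_31: α=1, u≡13; β=1, v≡15 (mod 31); (13|31)=-1, (15|31)=-1; sign (−1)^1·-1^1·-1^1 = -1.
(a,b)_3: α=6, u≡1; β=0, v≡1 (mod 3); (1|3)=+1, (1|3)=+1; sign (−1)^0·+1^0·+1^6 = +1.
(a,b)_17: α=1, u≡1; β=1, v≡14 (mod 17); (1|17)=+1, (14|17)=-1; sign (−1)^0·+1^1·-1^1 = -1.
(a,b)_43: α=2, u≡11; β=1, v≡17 (mod 43); (11|43)=+1, (17|43)=+1; sign (−1)^0·+1^1·+1^2 = +1.
(a,b)_37: α=1, u≡36; β=1, v≡4 (mod 37); (36|37)=+1, (4|37)=+1; sign (−1)^0·+1^1·+1^1 = +1.
(226363891, 4192285 / ℚ) ramifies at {13, 17, 31, 47}: a division algebra.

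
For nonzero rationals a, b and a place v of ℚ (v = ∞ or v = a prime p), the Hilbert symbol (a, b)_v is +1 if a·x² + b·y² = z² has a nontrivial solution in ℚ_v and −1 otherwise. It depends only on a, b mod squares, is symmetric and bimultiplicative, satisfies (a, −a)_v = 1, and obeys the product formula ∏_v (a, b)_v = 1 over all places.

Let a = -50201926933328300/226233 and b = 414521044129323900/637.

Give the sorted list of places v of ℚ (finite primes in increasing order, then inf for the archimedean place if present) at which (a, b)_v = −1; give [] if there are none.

[13, 17, 23, 31, 37, 41]

Mod squares: a ≡ -585882728691, b ≡ 6369883. Check v ∈ {∞, 2, 3, 5, 7, 13, 17, 19, 23, 31, 37, 41, 43}.
v=17: a=17^3·(≡11), b=17^1·(≡4) mod 17; (11|17)=-1, (4|17)=+1; (−1)^{3·1·8}·(-1)^1·(+1)^3 = -1.
v=19: a=19^-1·(≡11), b=19^1·(≡12) mod 19; (11|19)=+1, (12|19)=-1; (−1)^{-1·1·9}·(+1)^1·(-1)^-1 = +1.
v=43: a=43^1·(≡10), b=43^2·(≡41) mod 43; (10|43)=+1, (41|43)=+1; (−1)^{1·2·21}·(+1)^2·(+1)^1 = +1.
v=∞: -585882728691 < 0 and 6369883 > 0  ⇒  (a,b)_∞ = +1.
v=2: v_2(a)=2, v_2(b)=2; units ≡ 5, 3 (mod 8); ε·ε+αω+βω = 0·1+2·1+2·1 ≡ 0  ⇒  (a,b)_2 = +1.
v=41: a=41^1·(≡31), b=41^1·(≡13) mod 41; (31|41)=+1, (13|41)=-1; (−1)^{1·1·20}·(+1)^1·(-1)^1 = -1.
v=23: a=23^1·(≡21), b=23^2·(≡7) mod 23; (21|23)=-1, (7|23)=-1; (−1)^{1·2·11}·(-1)^2·(-1)^1 = -1.
v=31: a=31^1·(≡23), b=31^2·(≡30) mod 31; (23|31)=-1, (30|31)=-1; (−1)^{1·2·15}·(-1)^2·(-1)^1 = -1.
v=5: a=5^2·(≡1), b=5^2·(≡3) mod 5; (1|5)=+1, (3|5)=-1; (−1)^{2·2·2}·(+1)^2·(-1)^2 = +1.
v=13: a=13^3·(≡4), b=13^-1·(≡8) mod 13; (4|13)=+1, (8|13)=-1; (−1)^{3·-1·6}·(+1)^-1·(-1)^3 = -1.
v=37: a=37^1·(≡9), b=37^1·(≡6) mod 37; (9|37)=+1, (6|37)=-1; (−1)^{1·1·18}·(+1)^1·(-1)^1 = -1.
v=3: a=3^-5·(≡1), b=3^2·(≡1) mod 3; (1|3)=+1, (1|3)=+1; (−1)^{-5·2·1}·(+1)^2·(+1)^-5 = +1.
v=7: a=7^-2·(≡6), b=7^-2·(≡1) mod 7; (6|7)=-1, (1|7)=+1; (−1)^{-2·-2·3}·(-1)^-2·(+1)^-2 = +1.
|Ram(-585882728691, 6369883)| = 6, even; anisotropic at {13, 17, 23, 31, 37, 41}.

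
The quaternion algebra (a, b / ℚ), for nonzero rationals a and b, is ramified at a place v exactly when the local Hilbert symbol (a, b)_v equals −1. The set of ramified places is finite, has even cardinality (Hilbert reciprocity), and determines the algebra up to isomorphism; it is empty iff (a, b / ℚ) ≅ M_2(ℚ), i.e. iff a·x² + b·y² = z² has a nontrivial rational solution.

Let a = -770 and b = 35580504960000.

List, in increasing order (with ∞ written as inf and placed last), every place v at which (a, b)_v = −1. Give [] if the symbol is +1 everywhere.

Mod squares: a ≡ -770, b ≡ 51051. Check v ∈ {∞, 2, 3, 5, 7, 11, 13, 17}.
v=∞: -770 < 0 and 51051 > 0  ⇒  (a,b)_∞ = +1.
v=17: a=17^0·(≡12), b=17^1·(≡11) mod 17; (12|17)=-1, (11|17)=-1; (−1)^{0·1·8}·(-1)^1·(-1)^0 = -1.
v=5: a=5^1·(≡1), b=5^4·(≡1) mod 5; (1|5)=+1, (1|5)=+1; (−1)^{1·4·2}·(+1)^4·(+1)^1 = +1.
v=2: v_2(a)=1, v_2(b)=10; units ≡ 7, 3 (mod 8); ε·ε+αω+βω = 1·1+1·1+10·0 ≡ 0  ⇒  (a,b)_2 = +1.
v=3: a=3^0·(≡1), b=3^3·(≡1) mod 3; (1|3)=+1, (1|3)=+1; (−1)^{0·3·1}·(+1)^3·(+1)^0 = +1.
v=13: a=13^0·(≡10), b=13^1·(≡9) mod 13; (10|13)=+1, (9|13)=+1; (−1)^{0·1·6}·(+1)^1·(+1)^0 = +1.
v=11: a=11^1·(≡7), b=11^3·(≡7) mod 11; (7|11)=-1, (7|11)=-1; (−1)^{1·3·5}·(-1)^3·(-1)^1 = -1.
v=7: a=7^1·(≡2), b=7^1·(≡5) mod 7; (2|7)=+1, (5|7)=-1; (−1)^{1·1·3}·(+1)^1·(-1)^1 = +1.
Ram(-770, 51051) = {11, 17}; no ℚ_11-point on the conic.

[11, 17]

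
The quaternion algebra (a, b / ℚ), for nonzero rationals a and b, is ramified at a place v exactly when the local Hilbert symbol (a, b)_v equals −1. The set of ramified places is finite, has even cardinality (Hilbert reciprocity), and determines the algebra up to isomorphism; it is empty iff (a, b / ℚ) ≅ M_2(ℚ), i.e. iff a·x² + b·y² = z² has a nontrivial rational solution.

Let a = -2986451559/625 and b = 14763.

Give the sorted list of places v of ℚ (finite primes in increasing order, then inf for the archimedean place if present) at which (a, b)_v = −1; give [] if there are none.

[19, 37]

Mod squares: a ≡ -111, b ≡ 14763. Check v ∈ {∞, 2, 3, 5, 7, 13, 19, 37}.
v=13: a=13^2·(≡5), b=13^0·(≡8) mod 13; (5|13)=-1, (8|13)=-1; (−1)^{2·0·6}·(-1)^0·(-1)^2 = +1.
v=2: v_2(a)=0, v_2(b)=0; units ≡ 1, 3 (mod 8); ε·ε+αω+βω = 0·1+0·1+0·0 ≡ 0  ⇒  (a,b)_2 = +1.
v=37: a=37^1·(≡9), b=37^1·(≡29) mod 37; (9|37)=+1, (29|37)=-1; (−1)^{1·1·18}·(+1)^1·(-1)^1 = -1.
v=19: a=19^2·(≡12), b=19^1·(≡17) mod 19; (12|19)=-1, (17|19)=+1; (−1)^{2·1·9}·(-1)^1·(+1)^2 = -1.
v=5: a=5^-4·(≡1), b=5^0·(≡3) mod 5; (1|5)=+1, (3|5)=-1; (−1)^{-4·0·2}·(+1)^0·(-1)^-4 = +1.
v=∞: -111 < 0 and 14763 > 0  ⇒  (a,b)_∞ = +1.
v=3: a=3^3·(≡2), b=3^1·(≡1) mod 3; (2|3)=-1, (1|3)=+1; (−1)^{3·1·1}·(-1)^1·(+1)^3 = +1.
v=7: a=7^2·(≡4), b=7^1·(≡2) mod 7; (4|7)=+1, (2|7)=+1; (−1)^{2·1·3}·(+1)^1·(+1)^2 = +1.
|Ram(-111, 14763)| = 2, even; anisotropic at {19, 37}.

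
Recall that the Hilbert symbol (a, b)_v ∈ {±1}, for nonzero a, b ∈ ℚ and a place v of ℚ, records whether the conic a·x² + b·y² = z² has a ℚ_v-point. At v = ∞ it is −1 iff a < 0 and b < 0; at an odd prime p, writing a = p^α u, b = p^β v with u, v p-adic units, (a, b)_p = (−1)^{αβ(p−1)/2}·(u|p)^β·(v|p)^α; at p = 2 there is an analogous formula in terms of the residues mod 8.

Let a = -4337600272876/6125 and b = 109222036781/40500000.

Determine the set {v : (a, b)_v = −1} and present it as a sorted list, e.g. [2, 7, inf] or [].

Mod squares: a ≡ -95, b ≡ 442. Check v ∈ {∞, 2, 3, 5, 7, 11, 13, 17, 19, 23, 43, 47}.
v=11: a=11^0·(≡1), b=11^2·(≡10) mod 11; (1|11)=+1, (10|11)=-1; (−1)^{0·2·5}·(+1)^2·(-1)^0 = +1.
v=3: a=3^0·(≡1), b=3^-4·(≡1) mod 3; (1|3)=+1, (1|3)=+1; (−1)^{0·-4·1}·(+1)^-4·(+1)^0 = +1.
v=47: a=47^2·(≡40), b=47^2·(≡26) mod 47; (40|47)=-1, (26|47)=-1; (−1)^{2·2·23}·(-1)^2·(-1)^2 = +1.
v=2: v_2(a)=2, v_2(b)=-5; units ≡ 1, 5 (mod 8); ε·ε+αω+βω = 0·0+2·1+-5·0 ≡ 0  ⇒  (a,b)_2 = +1.
v=17: a=17^2·(≡7), b=17^1·(≡15) mod 17; (7|17)=-1, (15|17)=+1; (−1)^{2·1·8}·(-1)^1·(+1)^2 = -1.
v=13: a=13^2·(≡12), b=13^1·(≡7) mod 13; (12|13)=+1, (7|13)=-1; (−1)^{2·1·6}·(+1)^1·(-1)^2 = +1.
v=5: a=5^-3·(≡1), b=5^-6·(≡3) mod 5; (1|5)=+1, (3|5)=-1; (−1)^{-3·-6·2}·(+1)^-6·(-1)^-3 = -1.
v=19: a=19^1·(≡2), b=19^0·(≡7) mod 19; (2|19)=-1, (7|19)=+1; (−1)^{1·0·9}·(-1)^0·(+1)^1 = +1.
v=23: a=23^2·(≡11), b=23^0·(≡21) mod 23; (11|23)=-1, (21|23)=-1; (−1)^{2·0·11}·(-1)^0·(-1)^2 = +1.
v=43: a=43^0·(≡19), b=43^2·(≡39) mod 43; (19|43)=-1, (39|43)=-1; (−1)^{0·2·21}·(-1)^2·(-1)^0 = +1.
v=7: a=7^-2·(≡3), b=7^0·(≡2) mod 7; (3|7)=-1, (2|7)=+1; (−1)^{-2·0·3}·(-1)^0·(+1)^-2 = +1.
v=∞: -95 < 0 and 442 > 0  ⇒  (a,b)_∞ = +1.
Ram(-95, 442) = {5, 17}; no ℚ_5-point on the conic.

[5, 17]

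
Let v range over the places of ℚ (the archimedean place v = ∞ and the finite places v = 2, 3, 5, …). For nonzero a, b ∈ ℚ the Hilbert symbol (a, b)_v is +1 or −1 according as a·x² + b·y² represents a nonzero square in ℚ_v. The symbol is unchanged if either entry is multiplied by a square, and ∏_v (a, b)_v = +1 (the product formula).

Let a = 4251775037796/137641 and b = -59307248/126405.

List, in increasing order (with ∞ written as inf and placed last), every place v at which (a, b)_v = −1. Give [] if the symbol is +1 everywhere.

[3, 23]

(a, b) ≡ (15249, -715) mod (ℚ^×)²; places V = {2, 3, 5, 7, 11, 13, 17, 23, 53, ∞}.
(a,b)_∞: sgn(15249)=+, sgn(-715)=−, so +1.
(a,b)_11: α=4, u≡1; β=1, v≡4 (mod 11); (1|11)=+1, (4|11)=+1; sign (−1)^0·+1^1·+1^4 = +1.
(a,b)_2: α=2, β=4; u≡1, v≡5 (mod 8); ε(u)ε(v)=0·0, αω(v)=2·1, βω(u)=4·0; sum ≡ 0  ⇒  +1.
(a,b)_5: α=0, u≡1; β=-1, v≡2 (mod 5); (1|5)=+1, (2|5)=-1; sign (−1)^0·+1^-1·-1^0 = +1.
(a,b)_13: α=1, u≡3; β=1, v≡12 (mod 13); (3|13)=+1, (12|13)=+1; sign (−1)^0·+1^1·+1^1 = +1.
(a,b)_3: α=3, u≡1; β=-2, v≡2 (mod 3); (1|3)=+1, (2|3)=-1; sign (−1)^0·+1^-2·-1^3 = -1.
(a,b)_17: α=1, u≡8; β=0, v≡4 (mod 17); (8|17)=+1, (4|17)=+1; sign (−1)^0·+1^0·+1^1 = +1.
(a,b)_7: α=-2, u≡3; β=2, v≡3 (mod 7); (3|7)=-1, (3|7)=-1; sign (−1)^0·-1^2·-1^-2 = +1.
(a,b)_23: α=3, u≡22; β=2, v≡11 (mod 23); (22|23)=-1, (11|23)=-1; sign (−1)^0·-1^2·-1^3 = -1.
(a,b)_53: α=-2, u≡47; β=-2, v≡31 (mod 53); (47|53)=+1, (31|53)=-1; sign (−1)^0·+1^-2·-1^-2 = +1.
|Ram(15249, -715)| = 2, even; anisotropic at {3, 23}.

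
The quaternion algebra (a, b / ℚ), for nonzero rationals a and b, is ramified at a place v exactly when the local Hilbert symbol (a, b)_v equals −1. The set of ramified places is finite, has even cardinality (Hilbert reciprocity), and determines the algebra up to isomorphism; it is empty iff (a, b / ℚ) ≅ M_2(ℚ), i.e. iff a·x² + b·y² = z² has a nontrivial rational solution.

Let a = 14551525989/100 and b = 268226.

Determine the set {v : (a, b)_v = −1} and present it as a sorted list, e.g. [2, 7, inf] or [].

Mod squares: a ≡ 69069, b ≡ 5474. Check v ∈ {∞, 2, 3, 5, 7, 11, 13, 17, 23}.
v=5: a=5^-2·(≡1), b=5^0·(≡1) mod 5; (1|5)=+1, (1|5)=+1; (−1)^{-2·0·2}·(+1)^0·(+1)^-2 = +1.
v=3: a=3^7·(≡1), b=3^0·(≡2) mod 3; (1|3)=+1, (2|3)=-1; (−1)^{7·0·1}·(+1)^0·(-1)^7 = -1.
v=∞: 69069 > 0 and 5474 > 0  ⇒  (a,b)_∞ = +1.
v=17: a=17^2·(≡15), b=17^1·(≡2) mod 17; (15|17)=+1, (2|17)=+1; (−1)^{2·1·8}·(+1)^1·(+1)^2 = +1.
v=13: a=13^1·(≡3), b=13^0·(≡10) mod 13; (3|13)=+1, (10|13)=+1; (−1)^{1·0·6}·(+1)^0·(+1)^1 = +1.
v=23: a=23^1·(≡16), b=23^1·(≡1) mod 23; (16|23)=+1, (1|23)=+1; (−1)^{1·1·11}·(+1)^1·(+1)^1 = -1.
v=7: a=7^1·(≡4), b=7^3·(≡5) mod 7; (4|7)=+1, (5|7)=-1; (−1)^{1·3·3}·(+1)^3·(-1)^1 = +1.
v=11: a=11^1·(≡4), b=11^0·(≡2) mod 11; (4|11)=+1, (2|11)=-1; (−1)^{1·0·5}·(+1)^0·(-1)^1 = -1.
v=2: v_2(a)=-2, v_2(b)=1; units ≡ 5, 1 (mod 8); ε·ε+αω+βω = 0·0+-2·0+1·1 ≡ 1  ⇒  (a,b)_2 = -1.
|Ram(69069, 5474)| = 4, even; anisotropic at {2, 3, 11, 23}.

[2, 3, 11, 23]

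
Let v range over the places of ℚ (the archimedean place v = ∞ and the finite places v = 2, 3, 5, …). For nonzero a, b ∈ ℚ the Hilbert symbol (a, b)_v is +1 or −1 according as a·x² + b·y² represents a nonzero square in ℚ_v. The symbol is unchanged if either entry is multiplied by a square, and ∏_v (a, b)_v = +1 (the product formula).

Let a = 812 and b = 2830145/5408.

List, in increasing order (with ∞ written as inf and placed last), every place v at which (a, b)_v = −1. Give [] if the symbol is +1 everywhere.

Mod squares: a ≡ 203, b ≡ 5890. Check v ∈ {∞, 2, 5, 7, 13, 19, 29, 31}.
v=29: a=29^1·(≡28), b=29^0·(≡17) mod 29; (28|29)=+1, (17|29)=-1; (−1)^{1·0·14}·(+1)^0·(-1)^1 = -1.
v=7: a=7^1·(≡4), b=7^0·(≡6) mod 7; (4|7)=+1, (6|7)=-1; (−1)^{1·0·3}·(+1)^0·(-1)^1 = -1.
v=13: a=13^0·(≡6), b=13^-2·(≡1) mod 13; (6|13)=-1, (1|13)=+1; (−1)^{0·-2·6}·(-1)^-2·(+1)^0 = +1.
v=∞: 203 > 0 and 5890 > 0  ⇒  (a,b)_∞ = +1.
v=2: v_2(a)=2, v_2(b)=-5; units ≡ 3, 1 (mod 8); ε·ε+αω+βω = 1·0+2·0+-5·1 ≡ 1  ⇒  (a,b)_2 = -1.
v=19: a=19^0·(≡14), b=19^1·(≡17) mod 19; (14|19)=-1, (17|19)=+1; (−1)^{0·1·9}·(-1)^1·(+1)^0 = -1.
v=5: a=5^0·(≡2), b=5^1·(≡3) mod 5; (2|5)=-1, (3|5)=-1; (−1)^{0·1·2}·(-1)^1·(-1)^0 = -1.
v=31: a=31^0·(≡6), b=31^3·(≡9) mod 31; (6|31)=-1, (9|31)=+1; (−1)^{0·3·15}·(-1)^3·(+1)^0 = -1.
(203, 5890 / ℚ) ramifies at {2, 5, 7, 19, 29, 31}: a division algebra.

[2, 5, 7, 19, 29, 31]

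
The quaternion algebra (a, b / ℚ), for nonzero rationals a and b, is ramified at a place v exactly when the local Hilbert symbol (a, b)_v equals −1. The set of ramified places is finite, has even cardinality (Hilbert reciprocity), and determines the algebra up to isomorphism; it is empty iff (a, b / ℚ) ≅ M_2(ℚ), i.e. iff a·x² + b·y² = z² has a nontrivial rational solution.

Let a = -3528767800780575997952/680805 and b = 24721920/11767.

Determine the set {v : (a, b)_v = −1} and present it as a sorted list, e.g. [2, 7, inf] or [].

[11, 29]

(a, b) ≡ (-826210, 75110) mod (ℚ^×)²; places V = {2, 3, 5, 7, 11, 19, 29, 37, 41, ∞}.
(a,b)_37: α=3, u≡5; β=1, v≡14 (mod 37); (5|37)=-1, (14|37)=-1; sign (−1)^0·-1^1·-1^3 = +1.
(a,b)_2: α=21, β=9; u≡7, v≡3 (mod 8); ε(u)ε(v)=1·1, αω(v)=21·1, βω(u)=9·0; sum ≡ 0  ⇒  +1.
(a,b)_3: α=-4, u≡2; β=2, v≡2 (mod 3); (2|3)=-1, (2|3)=-1; sign (−1)^0·-1^2·-1^-4 = +1.
(a,b)_41: α=-2, u≡34; β=-2, v≡39 (mod 41); (34|41)=-1, (39|41)=+1; sign (−1)^0·-1^-2·+1^-2 = +1.
(a,b)_5: α=-1, u≡3; β=1, v≡2 (mod 5); (3|5)=-1, (2|5)=-1; sign (−1)^0·-1^1·-1^-1 = +1.
(a,b)_11: α=1, u≡3; β=0, v≡10 (mod 11); (3|11)=+1, (10|11)=-1; sign (−1)^0·+1^0·-1^1 = -1.
(a,b)_19: α=2, u≡9; β=0, v≡18 (mod 19); (9|19)=+1, (18|19)=-1; sign (−1)^0·+1^0·-1^2 = +1.
(a,b)_29: α=3, u≡18; β=1, v≡13 (mod 29); (18|29)=-1, (13|29)=+1; sign (−1)^0·-1^1·+1^3 = -1.
(a,b)_7: α=3, u≡2; β=-1, v≡6 (mod 7); (2|7)=+1, (6|7)=-1; sign (−1)^1·+1^-1·-1^3 = +1.
(a,b)_∞: sgn(-826210)=−, sgn(75110)=+, so +1.
Ram(-826210, 75110) = {11, 29}; no ℚ_11-point on the conic.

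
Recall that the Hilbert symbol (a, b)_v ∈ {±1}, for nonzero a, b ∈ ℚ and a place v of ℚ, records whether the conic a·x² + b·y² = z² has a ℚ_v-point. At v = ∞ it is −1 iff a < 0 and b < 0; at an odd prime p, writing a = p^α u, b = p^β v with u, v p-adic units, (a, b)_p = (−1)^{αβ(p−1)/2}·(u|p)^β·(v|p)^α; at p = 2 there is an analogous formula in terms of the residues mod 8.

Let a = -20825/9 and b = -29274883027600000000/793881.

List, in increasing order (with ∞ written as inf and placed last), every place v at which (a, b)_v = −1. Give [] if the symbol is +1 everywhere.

[2, 37, 43, inf]

(a, b) ≡ (-17, -622081) mod (ℚ^×)²; places V = {2, 3, 5, 7, 11, 17, 23, 37, 43, ∞}.
(a,b)_7: α=2, u≡1; β=6, v≡4 (mod 7); (1|7)=+1, (4|7)=+1; sign (−1)^0·+1^6·+1^2 = +1.
(a,b)_5: α=2, u≡3; β=8, v≡4 (mod 5); (3|5)=-1, (4|5)=+1; sign (−1)^0·-1^8·+1^2 = +1.
(a,b)_23: α=0, u≡4; β=1, v≡6 (mod 23); (4|23)=+1, (6|23)=+1; sign (−1)^0·+1^1·+1^0 = +1.
(a,b)_43: α=0, u≡32; β=1, v≡40 (mod 43); (32|43)=-1, (40|43)=+1; sign (−1)^0·-1^1·+1^0 = -1.
(a,b)_2: α=0, β=10; u≡7, v≡7 (mod 8); ε(u)ε(v)=1·1, αω(v)=0·0, βω(u)=10·0; sum ≡ 1  ⇒  -1.
(a,b)_17: α=1, u≡15; β=1, v≡8 (mod 17); (15|17)=+1, (8|17)=+1; sign (−1)^0·+1^1·+1^1 = +1.
(a,b)_3: α=-2, u≡1; β=-8, v≡2 (mod 3); (1|3)=+1, (2|3)=-1; sign (−1)^0·+1^-8·-1^-2 = +1.
(a,b)_11: α=0, u≡1; β=-2, v≡2 (mod 11); (1|11)=+1, (2|11)=-1; sign (−1)^0·+1^-2·-1^0 = +1.
(a,b)_∞: sgn(-17)=−, sgn(-622081)=−, so -1.
(a,b)_37: α=0, u≡13; β=1, v≡32 (mod 37); (13|37)=-1, (32|37)=-1; sign (−1)^0·-1^1·-1^0 = -1.
(-17, -622081 / ℚ) ramifies at {2, 37, 43, ∞}: a division algebra.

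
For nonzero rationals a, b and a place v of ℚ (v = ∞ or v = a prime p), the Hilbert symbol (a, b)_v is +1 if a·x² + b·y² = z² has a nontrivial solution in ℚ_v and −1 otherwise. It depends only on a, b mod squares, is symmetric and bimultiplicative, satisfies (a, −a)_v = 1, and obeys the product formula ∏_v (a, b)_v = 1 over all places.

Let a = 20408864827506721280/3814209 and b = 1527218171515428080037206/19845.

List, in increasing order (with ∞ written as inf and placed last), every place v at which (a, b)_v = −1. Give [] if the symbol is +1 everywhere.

[17, 41]

Mod squares: a ≡ 15170, b ≡ 899470. Check v ∈ {∞, 2, 3, 5, 7, 11, 13, 17, 23, 31, 37, 41}.
v=41: a=41^3·(≡40), b=41^4·(≡12) mod 41; (40|41)=+1, (12|41)=-1; (−1)^{3·4·20}·(+1)^4·(-1)^3 = -1.
v=5: a=5^1·(≡4), b=5^-1·(≡4) mod 5; (4|5)=+1, (4|5)=+1; (−1)^{1·-1·2}·(+1)^-1·(+1)^1 = +1.
v=3: a=3^-4·(≡2), b=3^-4·(≡1) mod 3; (2|3)=-1, (1|3)=+1; (−1)^{-4·-4·1}·(-1)^-4·(+1)^-4 = +1.
v=23: a=23^2·(≡1), b=23^2·(≡4) mod 23; (1|23)=+1, (4|23)=+1; (−1)^{2·2·11}·(+1)^2·(+1)^2 = +1.
v=7: a=7^-2·(≡1), b=7^-2·(≡3) mod 7; (1|7)=+1, (3|7)=-1; (−1)^{-2·-2·3}·(+1)^-2·(-1)^-2 = +1.
v=13: a=13^2·(≡10), b=13^3·(≡12) mod 13; (10|13)=+1, (12|13)=+1; (−1)^{2·3·6}·(+1)^3·(+1)^2 = +1.
v=2: v_2(a)=9, v_2(b)=1; units ≡ 1, 7 (mod 8); ε·ε+αω+βω = 0·1+9·0+1·0 ≡ 0  ⇒  (a,b)_2 = +1.
v=37: a=37^1·(≡30), b=37^1·(≡25) mod 37; (30|37)=+1, (25|37)=+1; (−1)^{1·1·18}·(+1)^1·(+1)^1 = +1.
v=∞: 15170 > 0 and 899470 > 0  ⇒  (a,b)_∞ = +1.
v=11: a=11^2·(≡9), b=11^3·(≡7) mod 11; (9|11)=+1, (7|11)=-1; (−1)^{2·3·5}·(+1)^3·(-1)^2 = +1.
v=17: a=17^2·(≡12), b=17^3·(≡12) mod 17; (12|17)=-1, (12|17)=-1; (−1)^{2·3·8}·(-1)^3·(-1)^2 = -1.
v=31: a=31^-2·(≡12), b=31^2·(≡14) mod 31; (12|31)=-1, (14|31)=+1; (−1)^{-2·2·15}·(-1)^2·(+1)^-2 = +1.
Ram(15170, 899470) = {17, 41}; no ℚ_17-point on the conic.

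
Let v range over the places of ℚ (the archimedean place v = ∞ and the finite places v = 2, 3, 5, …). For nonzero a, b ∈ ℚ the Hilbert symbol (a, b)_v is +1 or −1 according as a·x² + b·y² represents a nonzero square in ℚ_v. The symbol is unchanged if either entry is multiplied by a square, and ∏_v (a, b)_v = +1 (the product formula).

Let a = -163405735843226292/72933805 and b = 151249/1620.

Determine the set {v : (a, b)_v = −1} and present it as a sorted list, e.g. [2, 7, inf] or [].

(a, b) ≡ (-7826574665, 756245) mod (ℚ^×)²; places V = {2, 3, 5, 7, 13, 17, 23, 29, 31, 37, 41, 43, ∞}.
(a,b)_5: α=-1, u≡3; β=-1, v≡1 (mod 5); (3|5)=-1, (1|5)=+1; sign (−1)^0·-1^-1·+1^-1 = -1.
(a,b)_∞: sgn(-7826574665)=−, sgn(756245)=+, so +1.
(a,b)_13: α=1, u≡10; β=0, v≡9 (mod 13); (10|13)=+1, (9|13)=+1; sign (−1)^0·+1^0·+1^1 = +1.
(a,b)_3: α=2, u≡1; β=-4, v≡2 (mod 3); (1|3)=+1, (2|3)=-1; sign (−1)^0·+1^-4·-1^2 = +1.
(a,b)_2: α=2, β=-2; u≡7, v≡5 (mod 8); ε(u)ε(v)=1·0, αω(v)=2·1, βω(u)=-2·0; sum ≡ 0  ⇒  +1.
(a,b)_29: α=1, u≡2; β=0, v≡11 (mod 29); (2|29)=-1, (11|29)=-1; sign (−1)^0·-1^0·-1^1 = -1.
(a,b)_43: α=-2, u≡3; β=0, v≡11 (mod 43); (3|43)=-1, (11|43)=+1; sign (−1)^0·-1^0·+1^-2 = +1.
(a,b)_31: α=2, u≡19; β=1, v≡17 (mod 31); (19|31)=+1, (17|31)=-1; sign (−1)^0·+1^1·-1^2 = +1.
(a,b)_7: α=-3, u≡6; β=1, v≡4 (mod 7); (6|7)=-1, (4|7)=+1; sign (−1)^1·-1^1·+1^-3 = +1.
(a,b)_23: α=-1, u≡21; β=0, v≡7 (mod 23); (21|23)=-1, (7|23)=-1; sign (−1)^0·-1^0·-1^-1 = -1.
(a,b)_37: α=1, u≡14; β=0, v≡24 (mod 37); (14|37)=-1, (24|37)=-1; sign (−1)^0·-1^0·-1^1 = -1.
(a,b)_41: α=3, u≡40; β=1, v≡39 (mod 41); (40|41)=+1, (39|41)=+1; sign (−1)^0·+1^1·+1^3 = +1.
(a,b)_17: α=3, u≡9; β=1, v≡8 (mod 17); (9|17)=+1, (8|17)=+1; sign (−1)^0·+1^1·+1^3 = +1.
|Ram(-7826574665, 756245)| = 4, even; anisotropic at {5, 23, 29, 37}.

[5, 23, 29, 37]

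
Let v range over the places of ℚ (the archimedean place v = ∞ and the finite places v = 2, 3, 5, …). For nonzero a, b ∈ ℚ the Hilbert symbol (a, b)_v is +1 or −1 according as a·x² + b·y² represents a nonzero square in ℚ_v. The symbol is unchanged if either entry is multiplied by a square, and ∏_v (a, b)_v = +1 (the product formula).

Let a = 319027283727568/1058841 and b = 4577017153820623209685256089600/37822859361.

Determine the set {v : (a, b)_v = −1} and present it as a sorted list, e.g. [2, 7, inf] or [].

[23, 29, 37, 41]

(a, b) ≡ (326823997, 19) mod (ℚ^×)²; places V = {2, 3, 5, 7, 13, 17, 19, 23, 29, 37, 41, ∞}.
(a,b)_13: α=2, u≡6; β=2, v≡6 (mod 13); (6|13)=-1, (6|13)=-1; sign (−1)^0·-1^2·-1^2 = +1.
(a,b)_17: α=1, u≡2; β=2, v≡4 (mod 17); (2|17)=+1, (4|17)=+1; sign (−1)^0·+1^2·+1^1 = +1.
(a,b)_2: α=4, β=12; u≡5, v≡3 (mod 8); ε(u)ε(v)=0·1, αω(v)=4·1, βω(u)=12·1; sum ≡ 0  ⇒  +1.
(a,b)_41: α=1, u≡15; β=2, v≡14 (mod 41); (15|41)=-1, (14|41)=-1; sign (−1)^0·-1^2·-1^1 = -1.
(a,b)_3: α=-2, u≡1; β=-8, v≡1 (mod 3); (1|3)=+1, (1|3)=+1; sign (−1)^0·+1^-8·+1^-2 = +1.
(a,b)_23: α=1, u≡19; β=2, v≡15 (mod 23); (19|23)=-1, (15|23)=-1; sign (−1)^0·-1^2·-1^1 = -1.
(a,b)_7: α=-6, u≡5; β=-8, v≡5 (mod 7); (5|7)=-1, (5|7)=-1; sign (−1)^0·-1^-8·-1^-6 = +1.
(a,b)_29: α=1, u≡24; β=2, v≡19 (mod 29); (24|29)=+1, (19|29)=-1; sign (−1)^0·+1^2·-1^1 = -1.
(a,b)_37: α=1, u≡16; β=2, v≡5 (mod 37); (16|37)=+1, (5|37)=-1; sign (−1)^0·+1^2·-1^1 = -1.
(a,b)_∞: sgn(326823997)=+, sgn(19)=+, so +1.
(a,b)_19: α=3, u≡8; β=7, v≡16 (mod 19); (8|19)=-1, (16|19)=+1; sign (−1)^1·-1^7·+1^3 = +1.
(a,b)_5: α=0, u≡3; β=2, v≡4 (mod 5); (3|5)=-1, (4|5)=+1; sign (−1)^0·-1^2·+1^0 = +1.
|Ram(326823997, 19)| = 4, even; anisotropic at {23, 29, 37, 41}.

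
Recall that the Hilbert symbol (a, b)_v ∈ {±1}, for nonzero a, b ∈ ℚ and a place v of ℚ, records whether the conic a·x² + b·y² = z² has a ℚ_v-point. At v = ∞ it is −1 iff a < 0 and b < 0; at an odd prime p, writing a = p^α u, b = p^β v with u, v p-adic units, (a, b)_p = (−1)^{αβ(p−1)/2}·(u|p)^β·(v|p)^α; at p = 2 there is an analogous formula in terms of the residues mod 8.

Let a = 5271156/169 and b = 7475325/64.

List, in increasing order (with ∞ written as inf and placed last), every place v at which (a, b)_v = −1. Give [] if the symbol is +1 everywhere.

Mod squares: a ≡ 16269, b ≡ 299013. Check v ∈ {∞, 2, 3, 5, 11, 13, 17, 29, 41}.
v=11: a=11^1·(≡9), b=11^1·(≡8) mod 11; (9|11)=+1, (8|11)=-1; (−1)^{1·1·5}·(+1)^1·(-1)^1 = +1.
v=13: a=13^-2·(≡7), b=13^1·(≡4) mod 13; (7|13)=-1, (4|13)=+1; (−1)^{-2·1·6}·(-1)^1·(+1)^-2 = -1.
v=5: a=5^0·(≡4), b=5^2·(≡2) mod 5; (4|5)=+1, (2|5)=-1; (−1)^{0·2·2}·(+1)^2·(-1)^0 = +1.
v=41: a=41^0·(≡31), b=41^1·(≡32) mod 41; (31|41)=+1, (32|41)=+1; (−1)^{0·1·20}·(+1)^1·(+1)^0 = +1.
v=29: a=29^1·(≡19), b=29^0·(≡4) mod 29; (19|29)=-1, (4|29)=+1; (−1)^{1·0·14}·(-1)^0·(+1)^1 = +1.
v=17: a=17^1·(≡12), b=17^1·(≡12) mod 17; (12|17)=-1, (12|17)=-1; (−1)^{1·1·8}·(-1)^1·(-1)^1 = +1.
v=2: v_2(a)=2, v_2(b)=-6; units ≡ 5, 5 (mod 8); ε·ε+αω+βω = 0·0+2·1+-6·1 ≡ 0  ⇒  (a,b)_2 = +1.
v=∞: 16269 > 0 and 299013 > 0  ⇒  (a,b)_∞ = +1.
v=3: a=3^5·(≡2), b=3^1·(≡2) mod 3; (2|3)=-1, (2|3)=-1; (−1)^{5·1·1}·(-1)^1·(-1)^5 = -1.
Ram(16269, 299013) = {3, 13}; no ℚ_3-point on the conic.

[3, 13]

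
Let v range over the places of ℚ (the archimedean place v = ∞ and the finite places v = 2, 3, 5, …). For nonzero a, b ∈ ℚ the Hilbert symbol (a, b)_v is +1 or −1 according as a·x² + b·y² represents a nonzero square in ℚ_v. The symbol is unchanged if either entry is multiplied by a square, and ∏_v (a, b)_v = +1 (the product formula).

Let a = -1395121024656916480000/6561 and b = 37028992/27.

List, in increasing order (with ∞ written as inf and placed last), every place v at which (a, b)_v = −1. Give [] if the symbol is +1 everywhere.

(a, b) ≡ (-238, 6006) mod (ℚ^×)²; places V = {2, 3, 5, 7, 11, 13, 17, ∞}.
(a,b)_13: α=0, u≡3; β=1, v≡6 (mod 13); (3|13)=+1, (6|13)=-1; sign (−1)^0·+1^1·-1^0 = +1.
(a,b)_11: α=2, u≡3; β=1, v≡6 (mod 11); (3|11)=+1, (6|11)=-1; sign (−1)^0·+1^1·-1^2 = +1.
(a,b)_2: α=17, β=7; u≡1, v≡3 (mod 8); ε(u)ε(v)=0·1, αω(v)=17·1, βω(u)=7·0; sum ≡ 1  ⇒  -1.
(a,b)_17: α=7, u≡3; β=2, v≡5 (mod 17); (3|17)=-1, (5|17)=-1; sign (−1)^0·-1^2·-1^7 = -1.
(a,b)_5: α=4, u≡2; β=0, v≡1 (mod 5); (2|5)=-1, (1|5)=+1; sign (−1)^0·-1^0·+1^4 = +1.
(a,b)_∞: sgn(-238)=−, sgn(6006)=+, so +1.
(a,b)_3: α=-8, u≡2; β=-3, v≡1 (mod 3); (2|3)=-1, (1|3)=+1; sign (−1)^0·-1^-3·+1^-8 = -1.
(a,b)_7: α=3, u≡4; β=1, v≡2 (mod 7); (4|7)=+1, (2|7)=+1; sign (−1)^1·+1^1·+1^3 = -1.
Ram(-238, 6006) = {2, 3, 7, 17}; no ℚ_2-point on the conic.

[2, 3, 7, 17]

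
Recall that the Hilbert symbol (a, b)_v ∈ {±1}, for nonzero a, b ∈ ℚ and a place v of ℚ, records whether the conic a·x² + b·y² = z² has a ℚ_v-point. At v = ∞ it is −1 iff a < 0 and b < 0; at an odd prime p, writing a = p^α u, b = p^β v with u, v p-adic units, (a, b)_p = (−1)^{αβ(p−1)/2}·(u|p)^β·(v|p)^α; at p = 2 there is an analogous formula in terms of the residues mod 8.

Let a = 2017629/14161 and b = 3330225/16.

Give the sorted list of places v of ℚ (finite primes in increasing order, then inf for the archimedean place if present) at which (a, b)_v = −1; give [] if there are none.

[3, 41]

Mod squares: a ≡ 69, b ≡ 41. Check v ∈ {∞, 2, 3, 5, 7, 17, 19, 23, 41}.
v=5: a=5^0·(≡4), b=5^2·(≡4) mod 5; (4|5)=+1, (4|5)=+1; (−1)^{0·2·2}·(+1)^2·(+1)^0 = +1.
v=17: a=17^-2·(≡8), b=17^0·(≡7) mod 17; (8|17)=+1, (7|17)=-1; (−1)^{-2·0·8}·(+1)^0·(-1)^-2 = +1.
v=2: v_2(a)=0, v_2(b)=-4; units ≡ 5, 1 (mod 8); ε·ε+αω+βω = 0·0+0·0+-4·1 ≡ 0  ⇒  (a,b)_2 = +1.
v=7: a=7^-2·(≡6), b=7^0·(≡5) mod 7; (6|7)=-1, (5|7)=-1; (−1)^{-2·0·3}·(-1)^0·(-1)^-2 = +1.
v=41: a=41^0·(≡14), b=41^1·(≡31) mod 41; (14|41)=-1, (31|41)=+1; (−1)^{0·1·20}·(-1)^1·(+1)^0 = -1.
v=19: a=19^2·(≡10), b=19^2·(≡3) mod 19; (10|19)=-1, (3|19)=-1; (−1)^{2·2·9}·(-1)^2·(-1)^2 = +1.
v=3: a=3^5·(≡2), b=3^2·(≡2) mod 3; (2|3)=-1, (2|3)=-1; (−1)^{5·2·1}·(-1)^2·(-1)^5 = -1.
v=23: a=23^1·(≡13), b=23^0·(≡2) mod 23; (13|23)=+1, (2|23)=+1; (−1)^{1·0·11}·(+1)^0·(+1)^1 = +1.
v=∞: 69 > 0 and 41 > 0  ⇒  (a,b)_∞ = +1.
Ram(69, 41) = {3, 41}; no ℚ_3-point on the conic.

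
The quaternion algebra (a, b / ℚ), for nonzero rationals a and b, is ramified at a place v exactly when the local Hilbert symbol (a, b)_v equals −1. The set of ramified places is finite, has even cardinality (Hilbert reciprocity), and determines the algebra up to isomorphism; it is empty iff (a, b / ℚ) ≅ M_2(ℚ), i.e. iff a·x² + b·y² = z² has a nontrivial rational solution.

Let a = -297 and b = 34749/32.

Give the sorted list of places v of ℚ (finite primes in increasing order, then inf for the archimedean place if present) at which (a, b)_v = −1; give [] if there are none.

[3, 13]

(a, b) ≡ (-33, 858) mod (ℚ^×)²; places V = {2, 3, 11, 13, ∞}.
(a,b)_∞: sgn(-33)=−, sgn(858)=+, so +1.
(a,b)_3: α=3, u≡1; β=5, v≡1 (mod 3); (1|3)=+1, (1|3)=+1; sign (−1)^1·+1^5·+1^3 = -1.
(a,b)_11: α=1, u≡6; β=1, v≡9 (mod 11); (6|11)=-1, (9|11)=+1; sign (−1)^1·-1^1·+1^1 = +1.
(a,b)_2: α=0, β=-5; u≡7, v≡5 (mod 8); ε(u)ε(v)=1·0, αω(v)=0·1, βω(u)=-5·0; sum ≡ 0  ⇒  +1.
(a,b)_13: α=0, u≡2; β=1, v≡10 (mod 13); (2|13)=-1, (10|13)=+1; sign (−1)^0·-1^1·+1^0 = -1.
(-33, 858 / ℚ) ramifies at {3, 13}: a division algebra.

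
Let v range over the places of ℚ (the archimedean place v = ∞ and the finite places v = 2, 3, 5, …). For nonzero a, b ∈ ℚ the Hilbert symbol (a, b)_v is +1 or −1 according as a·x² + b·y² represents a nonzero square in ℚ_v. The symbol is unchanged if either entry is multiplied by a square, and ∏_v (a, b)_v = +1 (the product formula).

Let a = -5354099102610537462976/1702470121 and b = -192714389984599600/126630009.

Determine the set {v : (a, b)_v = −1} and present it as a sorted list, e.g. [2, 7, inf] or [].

[13, 19, 37, inf]

(a, b) ≡ (-9139, -19) mod (ℚ^×)²; places V = {2, 3, 5, 11, 13, 19, 29, 31, 37, ∞}.
(a,b)_∞: sgn(-9139)=−, sgn(-19)=−, so -1.
(a,b)_19: α=7, u≡14; β=5, v≡8 (mod 19); (14|19)=-1, (8|19)=-1; sign (−1)^1·-1^5·-1^7 = -1.
(a,b)_11: α=-6, u≡8; β=-4, v≡5 (mod 11); (8|11)=-1, (5|11)=+1; sign (−1)^0·-1^-4·+1^-6 = +1.
(a,b)_3: α=0, u≡2; β=-2, v≡2 (mod 3); (2|3)=-1, (2|3)=-1; sign (−1)^0·-1^-2·-1^0 = +1.
(a,b)_2: α=6, β=4; u≡5, v≡5 (mod 8); ε(u)ε(v)=0·0, αω(v)=6·1, βω(u)=4·1; sum ≡ 0  ⇒  +1.
(a,b)_5: α=0, u≡4; β=2, v≡4 (mod 5); (4|5)=+1, (4|5)=+1; sign (−1)^0·+1^2·+1^0 = +1.
(a,b)_13: α=3, u≡3; β=2, v≡5 (mod 13); (3|13)=+1, (5|13)=-1; sign (−1)^0·+1^2·-1^3 = -1.
(a,b)_37: α=3, u≡4; β=2, v≡31 (mod 37); (4|37)=+1, (31|37)=-1; sign (−1)^0·+1^2·-1^3 = -1.
(a,b)_29: α=2, u≡5; β=2, v≡19 (mod 29); (5|29)=+1, (19|29)=-1; sign (−1)^0·+1^2·-1^2 = +1.
(a,b)_31: α=-2, u≡6; β=-2, v≡22 (mod 31); (6|31)=-1, (22|31)=-1; sign (−1)^0·-1^-2·-1^-2 = +1.
(-9139, -19 / ℚ) ramifies at {13, 19, 37, ∞}: a division algebra.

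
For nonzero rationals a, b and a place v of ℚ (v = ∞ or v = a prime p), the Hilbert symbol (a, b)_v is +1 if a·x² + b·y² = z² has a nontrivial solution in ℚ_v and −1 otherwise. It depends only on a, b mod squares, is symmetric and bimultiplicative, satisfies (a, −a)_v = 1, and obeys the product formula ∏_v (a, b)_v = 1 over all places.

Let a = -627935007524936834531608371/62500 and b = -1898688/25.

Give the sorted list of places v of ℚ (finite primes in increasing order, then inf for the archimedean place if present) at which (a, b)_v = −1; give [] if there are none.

Mod squares: a ≡ -11339, b ≡ -29667. Check v ∈ {∞, 2, 3, 5, 11, 13, 17, 23, 29, 31}.
v=2: v_2(a)=-2, v_2(b)=6; units ≡ 5, 5 (mod 8); ε·ε+αω+βω = 0·0+-2·1+6·1 ≡ 0  ⇒  (a,b)_2 = +1.
v=3: a=3^20·(≡1), b=3^1·(≡2) mod 3; (1|3)=+1, (2|3)=-1; (−1)^{20·1·1}·(+1)^1·(-1)^20 = +1.
v=11: a=11^2·(≡10), b=11^1·(≡5) mod 11; (10|11)=-1, (5|11)=+1; (−1)^{2·1·5}·(-1)^1·(+1)^2 = -1.
v=∞: -11339 < 0 and -29667 < 0  ⇒  (a,b)_∞ = -1.
v=31: a=31^4·(≡18), b=31^1·(≡9) mod 31; (18|31)=+1, (9|31)=+1; (−1)^{4·1·15}·(+1)^1·(+1)^4 = +1.
v=5: a=5^-6·(≡1), b=5^-2·(≡2) mod 5; (1|5)=+1, (2|5)=-1; (−1)^{-6·-2·2}·(+1)^-2·(-1)^-6 = +1.
v=13: a=13^2·(≡9), b=13^0·(≡12) mod 13; (9|13)=+1, (12|13)=+1; (−1)^{2·0·6}·(+1)^0·(+1)^2 = +1.
v=23: a=23^1·(≡18), b=23^0·(≡4) mod 23; (18|23)=+1, (4|23)=+1; (−1)^{1·0·11}·(+1)^0·(+1)^1 = +1.
v=29: a=29^3·(≡15), b=29^1·(≡12) mod 29; (15|29)=-1, (12|29)=-1; (−1)^{3·1·14}·(-1)^1·(-1)^3 = +1.
v=17: a=17^1·(≡9), b=17^0·(≡1) mod 17; (9|17)=+1, (1|17)=+1; (−1)^{1·0·8}·(+1)^0·(+1)^1 = +1.
(-11339, -29667 / ℚ) ramifies at {11, ∞}: a division algebra.

[11, inf]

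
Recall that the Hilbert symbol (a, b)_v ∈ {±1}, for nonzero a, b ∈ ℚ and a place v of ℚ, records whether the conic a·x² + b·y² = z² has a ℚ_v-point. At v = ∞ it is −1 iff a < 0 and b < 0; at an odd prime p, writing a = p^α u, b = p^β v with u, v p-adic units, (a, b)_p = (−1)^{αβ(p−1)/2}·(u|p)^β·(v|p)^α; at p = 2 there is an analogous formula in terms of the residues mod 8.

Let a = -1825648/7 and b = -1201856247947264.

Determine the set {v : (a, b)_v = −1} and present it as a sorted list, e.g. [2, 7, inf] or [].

Mod squares: a ≡ -6601, b ≡ -6734. Check v ∈ {∞, 2, 7, 11, 13, 23, 37, 41}.
v=∞: -6601 < 0 and -6734 < 0  ⇒  (a,b)_∞ = -1.
v=37: a=37^0·(≡22), b=37^1·(≡12) mod 37; (22|37)=-1, (12|37)=+1; (−1)^{0·1·18}·(-1)^1·(+1)^0 = -1.
v=2: v_2(a)=4, v_2(b)=13; units ≡ 7, 1 (mod 8); ε·ε+αω+βω = 1·0+4·0+13·0 ≡ 0  ⇒  (a,b)_2 = +1.
v=11: a=11^2·(≡10), b=11^0·(≡3) mod 11; (10|11)=-1, (3|11)=+1; (−1)^{2·0·5}·(-1)^0·(+1)^2 = +1.
v=41: a=41^1·(≡29), b=41^2·(≡32) mod 41; (29|41)=-1, (32|41)=+1; (−1)^{1·2·20}·(-1)^2·(+1)^1 = +1.
v=23: a=23^1·(≡16), b=23^2·(≡14) mod 23; (16|23)=+1, (14|23)=-1; (−1)^{1·2·11}·(+1)^2·(-1)^1 = -1.
v=7: a=7^-1·(≡1), b=7^3·(≡2) mod 7; (1|7)=+1, (2|7)=+1; (−1)^{-1·3·3}·(+1)^3·(+1)^-1 = -1.
v=13: a=13^0·(≡1), b=13^1·(≡5) mod 13; (1|13)=+1, (5|13)=-1; (−1)^{0·1·6}·(+1)^1·(-1)^0 = +1.
Ram(-6601, -6734) = {7, 23, 37, ∞}; no ℚ_7-point on the conic.

[7, 23, 37, inf]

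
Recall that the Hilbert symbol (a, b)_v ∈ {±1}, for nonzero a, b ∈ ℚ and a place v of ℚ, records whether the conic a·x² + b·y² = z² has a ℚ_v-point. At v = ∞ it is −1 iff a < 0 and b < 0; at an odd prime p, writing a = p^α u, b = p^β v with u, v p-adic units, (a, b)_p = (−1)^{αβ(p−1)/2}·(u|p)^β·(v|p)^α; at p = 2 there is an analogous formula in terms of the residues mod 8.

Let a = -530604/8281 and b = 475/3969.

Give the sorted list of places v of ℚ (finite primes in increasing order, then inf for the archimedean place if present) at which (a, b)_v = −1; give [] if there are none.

[]

(a, b) ≡ (-51, 19) mod (ℚ^×)²; places V = {2, 3, 5, 7, 13, 17, 19, ∞}.
(a,b)_2: α=2, β=0; u≡5, v≡3 (mod 8); ε(u)ε(v)=0·1, αω(v)=2·1, βω(u)=0·1; sum ≡ 0  ⇒  +1.
(a,b)_17: α=3, u≡14; β=0, v≡2 (mod 17); (14|17)=-1, (2|17)=+1; sign (−1)^0·-1^0·+1^3 = +1.
(a,b)_7: α=-2, u≡3; β=-2, v≡5 (mod 7); (3|7)=-1, (5|7)=-1; sign (−1)^0·-1^-2·-1^-2 = +1.
(a,b)_5: α=0, u≡1; β=2, v≡1 (mod 5); (1|5)=+1, (1|5)=+1; sign (−1)^0·+1^2·+1^0 = +1.
(a,b)_3: α=3, u≡1; β=-4, v≡1 (mod 3); (1|3)=+1, (1|3)=+1; sign (−1)^0·+1^-4·+1^3 = +1.
(a,b)_∞: sgn(-51)=−, sgn(19)=+, so +1.
(a,b)_19: α=0, u≡16; β=1, v≡16 (mod 19); (16|19)=+1, (16|19)=+1; sign (−1)^0·+1^1·+1^0 = +1.
(a,b)_13: α=-2, u≡3; β=0, v≡5 (mod 13); (3|13)=+1, (5|13)=-1; sign (−1)^0·+1^0·-1^-2 = +1.
Every local symbol is +1, so the conic -51·x² + 19·y² = z² has ℚ_v-points for all v and hence a ℚ-point; (a, b / ℚ) ≅ M_2(ℚ).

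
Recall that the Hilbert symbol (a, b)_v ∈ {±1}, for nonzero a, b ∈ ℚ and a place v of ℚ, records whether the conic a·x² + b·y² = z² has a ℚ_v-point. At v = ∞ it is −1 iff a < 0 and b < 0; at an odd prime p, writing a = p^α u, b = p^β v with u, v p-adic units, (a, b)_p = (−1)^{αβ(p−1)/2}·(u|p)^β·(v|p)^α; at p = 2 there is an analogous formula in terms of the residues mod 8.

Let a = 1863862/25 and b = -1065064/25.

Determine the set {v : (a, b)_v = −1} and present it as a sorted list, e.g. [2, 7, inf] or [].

Mod squares: a ≡ 38038, b ≡ -5434. Check v ∈ {∞, 2, 5, 7, 11, 13, 19}.
v=2: v_2(a)=1, v_2(b)=3; units ≡ 3, 3 (mod 8); ε·ε+αω+βω = 1·1+1·1+3·1 ≡ 1  ⇒  (a,b)_2 = -1.
v=5: a=5^-2·(≡2), b=5^-2·(≡1) mod 5; (2|5)=-1, (1|5)=+1; (−1)^{-2·-2·2}·(-1)^-2·(+1)^-2 = +1.
v=11: a=11^1·(≡3), b=11^1·(≡3) mod 11; (3|11)=+1, (3|11)=+1; (−1)^{1·1·5}·(+1)^1·(+1)^1 = -1.
v=19: a=19^1·(≡16), b=19^1·(≡18) mod 19; (16|19)=+1, (18|19)=-1; (−1)^{1·1·9}·(+1)^1·(-1)^1 = +1.
v=7: a=7^3·(≡4), b=7^2·(≡5) mod 7; (4|7)=+1, (5|7)=-1; (−1)^{3·2·3}·(+1)^2·(-1)^3 = -1.
v=13: a=13^1·(≡3), b=13^1·(≡2) mod 13; (3|13)=+1, (2|13)=-1; (−1)^{1·1·6}·(+1)^1·(-1)^1 = -1.
v=∞: 38038 > 0 and -5434 < 0  ⇒  (a,b)_∞ = +1.
Ram(38038, -5434) = {2, 7, 11, 13}; no ℚ_2-point on the conic.

[2, 7, 11, 13]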